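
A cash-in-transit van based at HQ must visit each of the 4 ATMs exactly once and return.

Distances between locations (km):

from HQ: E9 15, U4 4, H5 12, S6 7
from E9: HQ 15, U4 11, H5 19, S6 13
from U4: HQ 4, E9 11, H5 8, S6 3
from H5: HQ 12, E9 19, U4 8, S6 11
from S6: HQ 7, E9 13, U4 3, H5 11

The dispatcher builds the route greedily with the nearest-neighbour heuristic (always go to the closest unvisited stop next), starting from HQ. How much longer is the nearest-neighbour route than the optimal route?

The nearest-neighbour route is 1 km longer than optimal.

HQ: U4=4, S6=7, H5=12, E9=15 ⇒ U4
U4: S6=3, H5=8, E9=11 ⇒ S6
S6: H5=11, E9=13 ⇒ H5
H5: E9=19 ⇒ E9
NN route HQ → U4 → S6 → H5 → E9 → HQ costs 52.
Optimal: HQ → E9 → S6 → U4 → H5 → HQ costs 51 (by enumerating all 12 distinct tours).
Excess = 52 − 51 = 1.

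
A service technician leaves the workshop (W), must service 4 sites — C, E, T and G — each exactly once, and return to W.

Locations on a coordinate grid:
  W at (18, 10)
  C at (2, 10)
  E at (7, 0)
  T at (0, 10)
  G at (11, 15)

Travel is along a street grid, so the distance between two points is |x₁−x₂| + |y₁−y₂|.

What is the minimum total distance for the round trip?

W → C → E → T → G → W: 16+15+17+16+12 = 76
W → C → E → G → T → W: 16+15+19+16+18 = 84
W → C → T → E → G → W: 16+2+17+19+12 = 66
W → C → T → G → E → W: 16+2+16+19+21 = 74
W → C → G → E → T → W: 16+14+19+17+18 = 84
W → C → G → T → E → W: 16+14+16+17+21 = 84
W → E → C → T → G → W: 21+15+2+16+12 = 66
W → E → C → G → T → W: 21+15+14+16+18 = 84
W → E → T → C → G → W: 21+17+2+14+12 = 66
W → E → G → C → T → W: 21+19+14+2+18 = 74
W → T → C → E → G → W: 18+2+15+19+12 = 66
W → T → E → C → G → W: 18+17+15+14+12 = 76
The minimum is 66.
One optimal route: W → C → T → E → G → W (or its reverse).

Shortest round trip = 66.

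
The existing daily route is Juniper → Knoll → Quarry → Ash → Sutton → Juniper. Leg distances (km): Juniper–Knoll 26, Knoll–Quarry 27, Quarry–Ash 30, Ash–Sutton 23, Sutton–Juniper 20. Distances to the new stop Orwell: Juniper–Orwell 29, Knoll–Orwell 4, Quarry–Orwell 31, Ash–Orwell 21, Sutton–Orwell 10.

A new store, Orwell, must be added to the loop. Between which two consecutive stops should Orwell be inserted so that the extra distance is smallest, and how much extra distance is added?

Insertion cost between consecutive stops i–j is d(i,Orwell) + d(Orwell,j) − d(i,j):
  between Juniper and Knoll: 29 + 4 − 26 = 7
  between Knoll and Quarry: 4 + 31 − 27 = 8
  between Quarry and Ash: 31 + 21 − 30 = 22
  between Ash and Sutton: 21 + 10 − 23 = 8
  between Sutton and Juniper: 10 + 29 − 20 = 19
Cheapest insertion is between Juniper and Knoll, adding 7.
New total = 126 + 7 = 133.

+7 km — insert Orwell between Juniper and Knoll.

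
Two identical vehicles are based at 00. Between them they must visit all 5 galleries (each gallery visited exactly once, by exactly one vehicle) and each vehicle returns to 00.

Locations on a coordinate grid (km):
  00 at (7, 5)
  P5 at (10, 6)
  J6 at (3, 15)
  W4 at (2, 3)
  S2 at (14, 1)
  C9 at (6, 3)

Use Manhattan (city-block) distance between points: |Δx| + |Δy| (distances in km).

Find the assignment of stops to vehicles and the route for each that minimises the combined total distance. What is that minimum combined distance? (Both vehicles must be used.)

Try each way of splitting the stops between the two vehicles (each non-empty) and, for each split, find the best tour for each vehicle:
  {P5} + {J6, W4, S2, C9}: 8 + 52 = 60
  {J6} + {P5, W4, S2, C9}: 28 + 34 = 62
  {P5, J6} + {W4, S2, C9}: 34 + 32 = 66
  {W4} + {P5, J6, S2, C9}: 14 + 52 = 66
  {P5, W4} + {J6, S2, C9}: 22 + 50 = 72
  {J6, W4} + {P5, S2, C9}: 34 + 26 = 60
  … (15 splits in total)
  {P5, S2} + {J6, W4, C9}: 24 + 34 = 58  ← best
Best: vehicle 1 00 → P5 → S2 → 00 = 24; vehicle 2 00 → J6 → W4 → C9 → 00 = 34; combined 58.

58 km — the smallest possible combined total.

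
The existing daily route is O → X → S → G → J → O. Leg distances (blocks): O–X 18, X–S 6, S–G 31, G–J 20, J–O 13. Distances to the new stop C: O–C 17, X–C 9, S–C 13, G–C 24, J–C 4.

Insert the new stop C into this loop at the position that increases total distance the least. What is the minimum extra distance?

+6 blocks — insert C between S and G.

Insertion cost between consecutive stops i–j is d(i,C) + d(C,j) − d(i,j):
  between O and X: 17 + 9 − 18 = 8
  between X and S: 9 + 13 − 6 = 16
  between S and G: 13 + 24 − 31 = 6
  between G and J: 24 + 4 − 20 = 8
  between J and O: 4 + 17 − 13 = 8
Cheapest insertion is between S and G, adding 6.
New total = 88 + 6 = 94.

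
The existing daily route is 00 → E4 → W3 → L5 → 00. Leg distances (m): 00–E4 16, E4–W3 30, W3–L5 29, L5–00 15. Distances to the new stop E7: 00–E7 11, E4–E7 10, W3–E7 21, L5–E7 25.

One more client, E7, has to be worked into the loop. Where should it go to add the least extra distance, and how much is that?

Insertion cost between consecutive stops i–j is d(i,E7) + d(E7,j) − d(i,j):
  between 00 and E4: 11 + 10 − 16 = 5
  between E4 and W3: 10 + 21 − 30 = 1
  between W3 and L5: 21 + 25 − 29 = 17
  between L5 and 00: 25 + 11 − 15 = 21
Cheapest insertion is between E4 and W3, adding 1.
New total = 90 + 1 = 91.

Adding 1 m by placing E7 on the E4–W3 leg.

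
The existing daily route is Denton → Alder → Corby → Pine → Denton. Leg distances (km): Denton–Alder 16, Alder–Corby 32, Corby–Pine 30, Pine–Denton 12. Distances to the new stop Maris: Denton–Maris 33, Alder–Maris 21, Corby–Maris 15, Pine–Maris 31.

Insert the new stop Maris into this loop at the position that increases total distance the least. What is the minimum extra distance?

Adding 4 km by placing Maris on the Alder–Corby leg.

Insertion cost between consecutive stops i–j is d(i,Maris) + d(Maris,j) − d(i,j):
  between Denton and Alder: 33 + 21 − 16 = 38
  between Alder and Corby: 21 + 15 − 32 = 4
  between Corby and Pine: 15 + 31 − 30 = 16
  between Pine and Denton: 31 + 33 − 12 = 52
Cheapest insertion is between Alder and Corby, adding 4.
New total = 90 + 4 = 94.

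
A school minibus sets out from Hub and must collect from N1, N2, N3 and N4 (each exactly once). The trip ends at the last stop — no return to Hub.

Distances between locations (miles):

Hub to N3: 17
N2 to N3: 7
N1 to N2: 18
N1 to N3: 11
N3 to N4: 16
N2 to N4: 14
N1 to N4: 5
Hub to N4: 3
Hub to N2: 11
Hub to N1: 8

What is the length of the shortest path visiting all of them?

26 miles — the minimum one-way total.

There are 4! = 24 possible orderings.
Hub→N1→N2→N3→N4: 8+18+7+16 = 49
Hub→N1→N2→N4→N3: 8+18+14+16 = 56
Hub→N1→N3→N2→N4: 8+11+7+14 = 40
Hub→N1→N3→N4→N2: 8+11+16+14 = 49
Hub→N1→N4→N2→N3: 8+5+14+7 = 34
Hub→N1→N4→N3→N2: 8+5+16+7 = 36
Hub→N2→N1→N3→N4: 11+18+11+16 = 56
Hub→N2→N1→N4→N3: 11+18+5+16 = 50
Hub→N2→N3→N1→N4: 11+7+11+5 = 34
Hub→N2→N3→N4→N1: 11+7+16+5 = 39
Hub→N2→N4→N1→N3: 11+14+5+11 = 41
Hub→N2→N4→N3→N1: 11+14+16+11 = 52
Hub→N3→N1→N2→N4: 17+11+18+14 = 60
Hub→N3→N1→N4→N2: 17+11+5+14 = 47
… (10 more)
Hub→N4→N1→N3→N2: 3+5+11+7 = 26  ← best
The minimum is 26.
One shortest path: Hub → N4 → N1 → N3 → N2.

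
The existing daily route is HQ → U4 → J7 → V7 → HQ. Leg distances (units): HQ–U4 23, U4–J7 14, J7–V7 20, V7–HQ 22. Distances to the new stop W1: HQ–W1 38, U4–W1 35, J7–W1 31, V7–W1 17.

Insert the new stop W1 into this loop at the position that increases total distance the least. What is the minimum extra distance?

Minimum extra distance: 28, inserting W1 between J7 and V7.

Insertion cost between consecutive stops i–j is d(i,W1) + d(W1,j) − d(i,j):
  between HQ and U4: 38 + 35 − 23 = 50
  between U4 and J7: 35 + 31 − 14 = 52
  between J7 and V7: 31 + 17 − 20 = 28
  between V7 and HQ: 17 + 38 − 22 = 33
Cheapest insertion is between J7 and V7, adding 28.
New total = 79 + 28 = 107.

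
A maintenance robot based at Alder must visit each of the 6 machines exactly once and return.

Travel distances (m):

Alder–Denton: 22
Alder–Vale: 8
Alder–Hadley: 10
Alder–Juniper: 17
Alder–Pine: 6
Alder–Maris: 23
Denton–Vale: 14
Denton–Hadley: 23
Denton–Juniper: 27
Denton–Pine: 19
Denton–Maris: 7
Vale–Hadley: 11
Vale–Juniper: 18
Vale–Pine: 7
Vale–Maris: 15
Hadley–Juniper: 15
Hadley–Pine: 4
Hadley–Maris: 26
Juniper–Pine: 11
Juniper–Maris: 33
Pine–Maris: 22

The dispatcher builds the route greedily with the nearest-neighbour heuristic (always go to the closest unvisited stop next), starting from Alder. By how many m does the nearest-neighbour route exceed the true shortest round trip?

From Alder: Pine=6, Vale=8, Hadley=10, Juniper=17, Denton=22, Maris=23 → choose Pine (6).
From Pine: Hadley=4, Vale=7, Juniper=11, Denton=19, Maris=22 → choose Hadley (4).
From Hadley: Vale=11, Juniper=15, Denton=23, Maris=26 → choose Vale (11).
From Vale: Denton=14, Maris=15, Juniper=18 → choose Denton (14).
From Denton: Maris=7, Juniper=27 → choose Maris (7).
From Maris: Juniper=33 → choose Juniper (33).
NN route Alder → Pine → Hadley → Vale → Denton → Maris → Juniper → Alder costs 92.
Optimal: Alder → Vale → Maris → Denton → Juniper → Hadley → Pine → Alder costs 82 (by enumerating all 360 distinct tours).
Excess = 92 − 82 = 10.

The nearest-neighbour route is 10 m longer than optimal.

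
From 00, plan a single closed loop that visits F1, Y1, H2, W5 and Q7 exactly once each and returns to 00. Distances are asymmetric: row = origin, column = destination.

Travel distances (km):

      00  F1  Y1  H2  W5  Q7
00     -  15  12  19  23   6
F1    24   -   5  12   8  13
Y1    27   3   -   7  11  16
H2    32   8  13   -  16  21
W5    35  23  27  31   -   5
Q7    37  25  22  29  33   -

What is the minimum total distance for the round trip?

00 → F1 → Y1 → H2 → W5 → Q7 → 00: 15+5+7+16+5+37 = 85
00 → F1 → Y1 → H2 → Q7 → W5 → 00: 15+5+7+21+33+35 = 116
00 → F1 → Y1 → W5 → H2 → Q7 → 00: 15+5+11+31+21+37 = 120
00 → F1 → Y1 → W5 → Q7 → H2 → 00: 15+5+11+5+29+32 = 97
00 → F1 → Y1 → Q7 → H2 → W5 → 00: 15+5+16+29+16+35 = 116
00 → F1 → Y1 → Q7 → W5 → H2 → 00: 15+5+16+33+31+32 = 132
00 → F1 → H2 → Y1 → W5 → Q7 → 00: 15+12+13+11+5+37 = 93
00 → F1 → H2 → Y1 → Q7 → W5 → 00: 15+12+13+16+33+35 = 124
00 → F1 → H2 → W5 → Y1 → Q7 → 00: 15+12+16+27+16+37 = 123
00 → F1 → H2 → W5 → Q7 → Y1 → 00: 15+12+16+5+22+27 = 97
00 → F1 → H2 → Q7 → Y1 → W5 → 00: 15+12+21+22+11+35 = 116
00 → F1 → H2 → Q7 → W5 → Y1 → 00: 15+12+21+33+27+27 = 135
00 → F1 → W5 → Y1 → H2 → Q7 → 00: 15+8+27+7+21+37 = 115
00 → F1 → W5 → Y1 → Q7 → H2 → 00: 15+8+27+16+29+32 = 127
… (106 more)
00 → Y1 → H2 → F1 → W5 → Q7 → 00: 12+7+8+8+5+37 = 77  ← best
The minimum is 77.
One optimal route: 00 → Y1 → H2 → F1 → W5 → Q7 → 00.

Shortest round trip = 77 km.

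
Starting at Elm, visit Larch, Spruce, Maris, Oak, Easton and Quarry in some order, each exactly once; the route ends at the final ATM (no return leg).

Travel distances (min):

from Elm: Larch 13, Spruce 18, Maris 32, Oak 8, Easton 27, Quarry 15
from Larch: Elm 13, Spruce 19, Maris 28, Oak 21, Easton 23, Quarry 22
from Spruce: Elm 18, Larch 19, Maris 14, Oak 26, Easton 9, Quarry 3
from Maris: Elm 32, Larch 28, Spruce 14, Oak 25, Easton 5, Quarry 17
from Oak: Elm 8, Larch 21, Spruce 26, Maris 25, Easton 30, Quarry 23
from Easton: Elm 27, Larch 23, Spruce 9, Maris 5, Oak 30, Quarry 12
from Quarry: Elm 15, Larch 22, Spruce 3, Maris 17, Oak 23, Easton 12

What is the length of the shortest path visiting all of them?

There are 6! = 720 possible orderings.
Elm→Larch→Spruce→Maris→Oak→Easton→Quarry: 13+19+14+25+30+12 = 113
Elm→Larch→Spruce→Maris→Oak→Quarry→Easton: 13+19+14+25+23+12 = 106
Elm→Larch→Spruce→Maris→Easton→Oak→Quarry: 13+19+14+5+30+23 = 104
Elm→Larch→Spruce→Maris→Easton→Quarry→Oak: 13+19+14+5+12+23 = 86
Elm→Larch→Spruce→Maris→Quarry→Oak→Easton: 13+19+14+17+23+30 = 116
Elm→Larch→Spruce→Maris→Quarry→Easton→Oak: 13+19+14+17+12+30 = 105
Elm→Larch→Spruce→Oak→Maris→Easton→Quarry: 13+19+26+25+5+12 = 100
Elm→Larch→Spruce→Oak→Maris→Quarry→Easton: 13+19+26+25+17+12 = 112
… (712 more)
Elm→Oak→Larch→Spruce→Quarry→Easton→Maris: 8+21+19+3+12+5 = 68  ← best
The minimum is 68.
One shortest path: Elm → Oak → Larch → Spruce → Quarry → Easton → Maris.

Minimum one-way distance = 68 min.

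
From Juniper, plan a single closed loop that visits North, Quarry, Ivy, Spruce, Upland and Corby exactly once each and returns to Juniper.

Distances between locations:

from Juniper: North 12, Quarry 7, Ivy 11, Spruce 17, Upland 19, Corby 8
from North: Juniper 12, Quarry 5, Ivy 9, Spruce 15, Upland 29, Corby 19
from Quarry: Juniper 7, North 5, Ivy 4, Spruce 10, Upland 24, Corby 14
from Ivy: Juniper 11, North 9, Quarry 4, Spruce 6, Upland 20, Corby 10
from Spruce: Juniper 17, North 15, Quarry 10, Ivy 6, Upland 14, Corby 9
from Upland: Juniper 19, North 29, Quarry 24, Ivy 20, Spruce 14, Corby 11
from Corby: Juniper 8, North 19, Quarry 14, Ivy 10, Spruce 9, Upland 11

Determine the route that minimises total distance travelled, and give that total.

With 6 stops there are 6!/2 = 360 distinct round trips (a route and its reverse cost the same).
Juniper-North-Quarry-Ivy-Spruce-Upland-Corby-Juniper: 12+5+4+6+14+11+8 = 60
Juniper-North-Quarry-Ivy-Spruce-Corby-Upland-Juniper: 12+5+4+6+9+11+19 = 66
Juniper-North-Quarry-Ivy-Upland-Spruce-Corby-Juniper: 12+5+4+20+14+9+8 = 72
Juniper-North-Quarry-Ivy-Upland-Corby-Spruce-Juniper: 12+5+4+20+11+9+17 = 78
Juniper-North-Quarry-Ivy-Corby-Spruce-Upland-Juniper: 12+5+4+10+9+14+19 = 73
Juniper-North-Quarry-Ivy-Corby-Upland-Spruce-Juniper: 12+5+4+10+11+14+17 = 73
Juniper-North-Quarry-Spruce-Ivy-Upland-Corby-Juniper: 12+5+10+6+20+11+8 = 72
Juniper-North-Quarry-Spruce-Ivy-Corby-Upland-Juniper: 12+5+10+6+10+11+19 = 73
… (352 more)
The minimum is 60.
One optimal route: Juniper → North → Quarry → Ivy → Spruce → Upland → Corby → Juniper (or its reverse).

Shortest round trip = 60.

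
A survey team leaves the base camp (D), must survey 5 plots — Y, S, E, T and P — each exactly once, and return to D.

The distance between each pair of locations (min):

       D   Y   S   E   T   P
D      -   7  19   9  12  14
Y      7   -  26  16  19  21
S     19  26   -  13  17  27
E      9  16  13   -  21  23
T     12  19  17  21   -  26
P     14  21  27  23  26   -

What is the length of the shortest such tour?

There are 60 distinct closed tours to check (reversals are equivalent).
D → Y → S → E → T → P → D: 7+26+13+21+26+14 = 107
D → Y → S → E → P → T → D: 7+26+13+23+26+12 = 107
D → Y → S → T → E → P → D: 7+26+17+21+23+14 = 108
D → Y → S → T → P → E → D: 7+26+17+26+23+9 = 108
D → Y → S → P → E → T → D: 7+26+27+23+21+12 = 116
D → Y → S → P → T → E → D: 7+26+27+26+21+9 = 116
D → Y → E → S → T → P → D: 7+16+13+17+26+14 = 93
D → Y → E → S → P → T → D: 7+16+13+27+26+12 = 101
D → Y → E → T → S → P → D: 7+16+21+17+27+14 = 102
D → Y → E → T → P → S → D: 7+16+21+26+27+19 = 116
D → Y → E → P → S → T → D: 7+16+23+27+17+12 = 102
D → Y → E → P → T → S → D: 7+16+23+26+17+19 = 108
D → Y → T → S → E → P → D: 7+19+17+13+23+14 = 93
D → Y → T → S → P → E → D: 7+19+17+27+23+9 = 102
… (46 more)
The minimum is 93.
One optimal route: D → Y → E → S → T → P → D (or its reverse).

Shortest round trip = 93 min.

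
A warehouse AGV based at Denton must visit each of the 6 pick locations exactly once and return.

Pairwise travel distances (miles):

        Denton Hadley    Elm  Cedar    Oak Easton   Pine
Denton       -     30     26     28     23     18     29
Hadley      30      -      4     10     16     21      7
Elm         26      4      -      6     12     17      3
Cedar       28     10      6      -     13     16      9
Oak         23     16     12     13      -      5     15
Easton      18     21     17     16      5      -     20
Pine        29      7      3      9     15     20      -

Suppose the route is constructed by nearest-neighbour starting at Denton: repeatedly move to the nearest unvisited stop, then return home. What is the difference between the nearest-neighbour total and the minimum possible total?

Excess over optimum: 1 miles.

From Denton: Easton=18, Oak=23, Elm=26, Cedar=28, Pine=29, Hadley=30 → choose Easton (18).
From Easton: Oak=5, Cedar=16, Elm=17, Pine=20, Hadley=21 → choose Oak (5).
From Oak: Elm=12, Cedar=13, Pine=15, Hadley=16 → choose Elm (12).
From Elm: Pine=3, Hadley=4, Cedar=6 → choose Pine (3).
From Pine: Hadley=7, Cedar=9 → choose Hadley (7).
From Hadley: Cedar=10 → choose Cedar (10).
NN route Denton → Easton → Oak → Elm → Pine → Hadley → Cedar → Denton costs 83.
Optimal: Denton → Hadley → Elm → Pine → Cedar → Oak → Easton → Denton costs 82 (by enumerating all 360 distinct tours).
Excess = 83 − 82 = 1.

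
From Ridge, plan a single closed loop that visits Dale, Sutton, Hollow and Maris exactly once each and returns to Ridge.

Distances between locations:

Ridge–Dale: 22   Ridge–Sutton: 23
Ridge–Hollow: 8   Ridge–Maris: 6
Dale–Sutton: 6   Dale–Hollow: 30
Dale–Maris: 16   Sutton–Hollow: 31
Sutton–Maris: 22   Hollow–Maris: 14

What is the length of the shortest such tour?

Shortest round trip = 67.

With 4 stops there are 4!/2 = 12 distinct round trips (a route and its reverse cost the same).
Ridge - Dale - Sutton - Hollow - Maris - Ridge: 22+6+31+14+6 = 79
Ridge - Dale - Sutton - Maris - Hollow - Ridge: 22+6+22+14+8 = 72
Ridge - Dale - Hollow - Sutton - Maris - Ridge: 22+30+31+22+6 = 111
Ridge - Dale - Hollow - Maris - Sutton - Ridge: 22+30+14+22+23 = 111
Ridge - Dale - Maris - Sutton - Hollow - Ridge: 22+16+22+31+8 = 99
Ridge - Dale - Maris - Hollow - Sutton - Ridge: 22+16+14+31+23 = 106
Ridge - Sutton - Dale - Hollow - Maris - Ridge: 23+6+30+14+6 = 79
Ridge - Sutton - Dale - Maris - Hollow - Ridge: 23+6+16+14+8 = 67
Ridge - Sutton - Hollow - Dale - Maris - Ridge: 23+31+30+16+6 = 106
Ridge - Sutton - Maris - Dale - Hollow - Ridge: 23+22+16+30+8 = 99
Ridge - Hollow - Dale - Sutton - Maris - Ridge: 8+30+6+22+6 = 72
Ridge - Hollow - Sutton - Dale - Maris - Ridge: 8+31+6+16+6 = 67
The minimum is 67.
One optimal route: Ridge → Sutton → Dale → Maris → Hollow → Ridge (or its reverse).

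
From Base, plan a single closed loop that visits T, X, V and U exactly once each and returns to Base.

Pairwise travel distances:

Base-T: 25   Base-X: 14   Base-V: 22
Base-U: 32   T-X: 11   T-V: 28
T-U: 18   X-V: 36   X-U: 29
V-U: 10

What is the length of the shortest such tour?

Base → T → X → V → U → Base: 25+11+36+10+32 = 114
Base → T → X → U → V → Base: 25+11+29+10+22 = 97
Base → T → V → X → U → Base: 25+28+36+29+32 = 150
Base → T → V → U → X → Base: 25+28+10+29+14 = 106
Base → T → U → X → V → Base: 25+18+29+36+22 = 130
Base → T → U → V → X → Base: 25+18+10+36+14 = 103
Base → X → T → V → U → Base: 14+11+28+10+32 = 95
Base → X → T → U → V → Base: 14+11+18+10+22 = 75
Base → X → V → T → U → Base: 14+36+28+18+32 = 128
Base → X → U → T → V → Base: 14+29+18+28+22 = 111
Base → V → T → X → U → Base: 22+28+11+29+32 = 122
Base → V → X → T → U → Base: 22+36+11+18+32 = 119
The minimum is 75.
One optimal route: Base → X → T → U → V → Base (or its reverse).

Minimum total distance: 75.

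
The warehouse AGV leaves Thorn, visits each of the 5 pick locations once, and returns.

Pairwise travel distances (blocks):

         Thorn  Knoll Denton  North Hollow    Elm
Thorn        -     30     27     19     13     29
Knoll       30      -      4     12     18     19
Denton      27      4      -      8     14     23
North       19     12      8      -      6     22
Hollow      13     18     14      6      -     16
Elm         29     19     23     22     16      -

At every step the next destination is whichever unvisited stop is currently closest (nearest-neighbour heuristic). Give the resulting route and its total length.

From Thorn: distances to unvisited — Hollow=13, North=19, Denton=27, Elm=29, Knoll=30. Nearest is Hollow (13).
From Hollow: distances to unvisited — North=6, Denton=14, Elm=16, Knoll=18. Nearest is North (6).
From North: distances to unvisited — Denton=8, Knoll=12, Elm=22. Nearest is Denton (8).
From Denton: distances to unvisited — Knoll=4, Elm=23. Nearest is Knoll (4).
From Knoll: distances to unvisited — Elm=19. Nearest is Elm (19).
Return Elm→Thorn: 29.
Total = 13 + 6 + 8 + 4 + 19 + 29 = 79.

Total distance 79 blocks via the nearest-neighbour route Thorn → Hollow → North → Denton → Knoll → Elm → Thorn.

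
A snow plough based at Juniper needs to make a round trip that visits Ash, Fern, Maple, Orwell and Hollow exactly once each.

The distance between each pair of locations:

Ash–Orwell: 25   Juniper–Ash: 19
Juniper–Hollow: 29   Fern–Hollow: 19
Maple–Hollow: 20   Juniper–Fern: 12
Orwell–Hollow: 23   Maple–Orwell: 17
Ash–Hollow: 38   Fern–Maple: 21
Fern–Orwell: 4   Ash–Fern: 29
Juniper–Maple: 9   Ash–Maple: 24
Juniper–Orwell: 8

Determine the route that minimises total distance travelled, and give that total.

With 5 stops there are 5!/2 = 60 distinct round trips (a route and its reverse cost the same).
Juniper → Ash → Fern → Maple → Orwell → Hollow → Juniper: 19+29+21+17+23+29 = 138
Juniper → Ash → Fern → Maple → Hollow → Orwell → Juniper: 19+29+21+20+23+8 = 120
Juniper → Ash → Fern → Orwell → Maple → Hollow → Juniper: 19+29+4+17+20+29 = 118
Juniper → Ash → Fern → Orwell → Hollow → Maple → Juniper: 19+29+4+23+20+9 = 104
Juniper → Ash → Fern → Hollow → Maple → Orwell → Juniper: 19+29+19+20+17+8 = 112
Juniper → Ash → Fern → Hollow → Orwell → Maple → Juniper: 19+29+19+23+17+9 = 116
Juniper → Ash → Maple → Fern → Orwell → Hollow → Juniper: 19+24+21+4+23+29 = 120
Juniper → Ash → Maple → Fern → Hollow → Orwell → Juniper: 19+24+21+19+23+8 = 114
Juniper → Ash → Maple → Orwell → Fern → Hollow → Juniper: 19+24+17+4+19+29 = 112
Juniper → Ash → Maple → Orwell → Hollow → Fern → Juniper: 19+24+17+23+19+12 = 114
Juniper → Ash → Maple → Hollow → Fern → Orwell → Juniper: 19+24+20+19+4+8 = 94
Juniper → Ash → Maple → Hollow → Orwell → Fern → Juniper: 19+24+20+23+4+12 = 102
Juniper → Ash → Orwell → Fern → Maple → Hollow → Juniper: 19+25+4+21+20+29 = 118
Juniper → Ash → Orwell → Fern → Hollow → Maple → Juniper: 19+25+4+19+20+9 = 96
… (46 more)
The minimum is 94.
One optimal route: Juniper → Ash → Maple → Hollow → Fern → Orwell → Juniper (or its reverse).

94 — the shortest possible round trip.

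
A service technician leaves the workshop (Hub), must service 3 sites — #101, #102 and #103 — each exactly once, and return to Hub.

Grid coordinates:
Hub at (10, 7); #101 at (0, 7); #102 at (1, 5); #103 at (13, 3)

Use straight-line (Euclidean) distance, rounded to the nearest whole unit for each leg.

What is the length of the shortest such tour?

With 3 stops there are 3!/2 = 3 distinct round trips (a route and its reverse cost the same).
Hub → #101 → #102 → #103 → Hub: 10+2+12+5 = 29
Hub → #101 → #103 → #102 → Hub: 10+14+12+9 = 45
Hub → #102 → #101 → #103 → Hub: 9+2+14+5 = 30
The minimum is 29.
One optimal route: Hub → #101 → #102 → #103 → Hub (or its reverse).

Minimum total distance: 29.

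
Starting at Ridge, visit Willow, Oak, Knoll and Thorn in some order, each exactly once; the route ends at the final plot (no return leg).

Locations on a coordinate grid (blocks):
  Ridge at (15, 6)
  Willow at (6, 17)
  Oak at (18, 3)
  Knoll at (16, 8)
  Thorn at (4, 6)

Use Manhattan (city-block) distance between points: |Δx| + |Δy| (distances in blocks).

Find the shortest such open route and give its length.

40 blocks — the minimum one-way total.

There are 4! = 24 possible orderings.
Ridge - Willow - Oak - Knoll - Thorn: 20+26+7+14 = 67
Ridge - Willow - Oak - Thorn - Knoll: 20+26+17+14 = 77
Ridge - Willow - Knoll - Oak - Thorn: 20+19+7+17 = 63
Ridge - Willow - Knoll - Thorn - Oak: 20+19+14+17 = 70
Ridge - Willow - Thorn - Oak - Knoll: 20+13+17+7 = 57
Ridge - Willow - Thorn - Knoll - Oak: 20+13+14+7 = 54
Ridge - Oak - Willow - Knoll - Thorn: 6+26+19+14 = 65
Ridge - Oak - Willow - Thorn - Knoll: 6+26+13+14 = 59
Ridge - Oak - Knoll - Willow - Thorn: 6+7+19+13 = 45
Ridge - Oak - Knoll - Thorn - Willow: 6+7+14+13 = 40
Ridge - Oak - Thorn - Willow - Knoll: 6+17+13+19 = 55
Ridge - Oak - Thorn - Knoll - Willow: 6+17+14+19 = 56
Ridge - Knoll - Willow - Oak - Thorn: 3+19+26+17 = 65
Ridge - Knoll - Willow - Thorn - Oak: 3+19+13+17 = 52
… (10 more)
The minimum is 40.
One shortest path: Ridge → Oak → Knoll → Thorn → Willow.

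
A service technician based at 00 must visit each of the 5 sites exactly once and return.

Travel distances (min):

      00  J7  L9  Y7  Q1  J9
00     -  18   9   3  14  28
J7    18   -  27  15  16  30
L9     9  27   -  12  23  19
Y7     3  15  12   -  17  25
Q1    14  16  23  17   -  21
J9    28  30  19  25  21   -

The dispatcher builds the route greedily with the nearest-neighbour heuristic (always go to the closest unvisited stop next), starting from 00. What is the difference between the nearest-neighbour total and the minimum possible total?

6 min longer than the optimal tour.

00: Y7=3, L9=9, Q1=14, J7=18, J9=28 ⇒ Y7
Y7: L9=12, J7=15, Q1=17, J9=25 ⇒ L9
L9: J9=19, Q1=23, J7=27 ⇒ J9
J9: Q1=21, J7=30 ⇒ Q1
Q1: J7=16 ⇒ J7
NN route 00 → Y7 → L9 → J9 → Q1 → J7 → 00 costs 89.
Optimal: 00 → L9 → J9 → Q1 → J7 → Y7 → 00 costs 83 (by enumerating all 60 distinct tours).
Excess = 89 − 83 = 6.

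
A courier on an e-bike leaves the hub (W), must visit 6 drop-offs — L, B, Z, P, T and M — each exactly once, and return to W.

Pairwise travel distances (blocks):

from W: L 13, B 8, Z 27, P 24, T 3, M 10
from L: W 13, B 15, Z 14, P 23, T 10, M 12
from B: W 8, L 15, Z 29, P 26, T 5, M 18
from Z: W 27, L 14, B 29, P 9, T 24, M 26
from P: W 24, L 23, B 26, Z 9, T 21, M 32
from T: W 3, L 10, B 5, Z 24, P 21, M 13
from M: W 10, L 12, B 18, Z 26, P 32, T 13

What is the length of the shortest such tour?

79 blocks — the shortest possible round trip.

W-L-B-Z-P-T-M-W: 13+15+29+9+21+13+10 = 110
W-L-B-Z-P-M-T-W: 13+15+29+9+32+13+3 = 114
W-L-B-Z-T-P-M-W: 13+15+29+24+21+32+10 = 144
W-L-B-Z-T-M-P-W: 13+15+29+24+13+32+24 = 150
W-L-B-Z-M-P-T-W: 13+15+29+26+32+21+3 = 139
W-L-B-Z-M-T-P-W: 13+15+29+26+13+21+24 = 141
W-L-B-P-Z-T-M-W: 13+15+26+9+24+13+10 = 110
W-L-B-P-Z-M-T-W: 13+15+26+9+26+13+3 = 105
… (352 more)
W-B-T-P-Z-L-M-W: 8+5+21+9+14+12+10 = 79  ← best
The minimum is 79.
One optimal route: W → B → T → P → Z → L → M → W (or its reverse).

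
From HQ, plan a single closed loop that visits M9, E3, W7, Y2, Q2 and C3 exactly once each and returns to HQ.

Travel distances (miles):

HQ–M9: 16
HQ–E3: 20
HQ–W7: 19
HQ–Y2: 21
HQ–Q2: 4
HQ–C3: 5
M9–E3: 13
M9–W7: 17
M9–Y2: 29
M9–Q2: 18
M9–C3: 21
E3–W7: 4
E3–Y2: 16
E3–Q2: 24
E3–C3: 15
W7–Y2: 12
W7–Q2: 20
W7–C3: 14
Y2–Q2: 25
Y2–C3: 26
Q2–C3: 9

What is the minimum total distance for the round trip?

82 miles — the shortest possible round trip.

HQ → M9 → E3 → W7 → Y2 → Q2 → C3 → HQ: 16+13+4+12+25+9+5 = 84
HQ → M9 → E3 → W7 → Y2 → C3 → Q2 → HQ: 16+13+4+12+26+9+4 = 84
HQ → M9 → E3 → W7 → Q2 → Y2 → C3 → HQ: 16+13+4+20+25+26+5 = 109
HQ → M9 → E3 → W7 → Q2 → C3 → Y2 → HQ: 16+13+4+20+9+26+21 = 109
HQ → M9 → E3 → W7 → C3 → Y2 → Q2 → HQ: 16+13+4+14+26+25+4 = 102
HQ → M9 → E3 → W7 → C3 → Q2 → Y2 → HQ: 16+13+4+14+9+25+21 = 102
HQ → M9 → E3 → Y2 → W7 → Q2 → C3 → HQ: 16+13+16+12+20+9+5 = 91
HQ → M9 → E3 → Y2 → W7 → C3 → Q2 → HQ: 16+13+16+12+14+9+4 = 84
… (352 more)
HQ → Y2 → W7 → E3 → M9 → Q2 → C3 → HQ: 21+12+4+13+18+9+5 = 82  ← best
The minimum is 82.
One optimal route: HQ → Y2 → W7 → E3 → M9 → Q2 → C3 → HQ (or its reverse).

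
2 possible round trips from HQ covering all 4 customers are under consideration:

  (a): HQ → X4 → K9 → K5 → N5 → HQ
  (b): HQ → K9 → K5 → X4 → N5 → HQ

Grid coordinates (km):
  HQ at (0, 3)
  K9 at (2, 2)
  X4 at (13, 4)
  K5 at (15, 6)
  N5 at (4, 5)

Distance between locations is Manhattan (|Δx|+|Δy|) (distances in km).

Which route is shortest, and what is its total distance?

Shortest is (b), total 40 km.

(a): 14 + 13 + 17 + 12 + 6 = 62
(b): 3 + 17 + 4 + 10 + 6 = 40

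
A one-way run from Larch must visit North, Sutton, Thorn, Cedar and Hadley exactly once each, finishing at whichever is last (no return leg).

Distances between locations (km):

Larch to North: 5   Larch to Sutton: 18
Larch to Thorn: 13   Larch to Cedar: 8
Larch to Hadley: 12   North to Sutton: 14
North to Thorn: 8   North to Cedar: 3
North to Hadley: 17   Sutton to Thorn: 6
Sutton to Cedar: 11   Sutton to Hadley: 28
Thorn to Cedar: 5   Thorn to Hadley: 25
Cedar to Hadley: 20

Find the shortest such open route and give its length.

Minimum one-way distance = 43 km.

There are 5! = 120 possible orderings.
Larch - North - Sutton - Thorn - Cedar - Hadley: 5+14+6+5+20 = 50
Larch - North - Sutton - Thorn - Hadley - Cedar: 5+14+6+25+20 = 70
Larch - North - Sutton - Cedar - Thorn - Hadley: 5+14+11+5+25 = 60
Larch - North - Sutton - Cedar - Hadley - Thorn: 5+14+11+20+25 = 75
Larch - North - Sutton - Hadley - Thorn - Cedar: 5+14+28+25+5 = 77
Larch - North - Sutton - Hadley - Cedar - Thorn: 5+14+28+20+5 = 72
Larch - North - Thorn - Sutton - Cedar - Hadley: 5+8+6+11+20 = 50
Larch - North - Thorn - Sutton - Hadley - Cedar: 5+8+6+28+20 = 67
Larch - North - Thorn - Cedar - Sutton - Hadley: 5+8+5+11+28 = 57
Larch - North - Thorn - Cedar - Hadley - Sutton: 5+8+5+20+28 = 66
Larch - North - Thorn - Hadley - Sutton - Cedar: 5+8+25+28+11 = 77
Larch - North - Thorn - Hadley - Cedar - Sutton: 5+8+25+20+11 = 69
Larch - North - Cedar - Sutton - Thorn - Hadley: 5+3+11+6+25 = 50
Larch - North - Cedar - Sutton - Hadley - Thorn: 5+3+11+28+25 = 72
… (106 more)
Larch - Hadley - North - Cedar - Thorn - Sutton: 12+17+3+5+6 = 43  ← best
The minimum is 43.
One shortest path: Larch → Hadley → North → Cedar → Thorn → Sutton.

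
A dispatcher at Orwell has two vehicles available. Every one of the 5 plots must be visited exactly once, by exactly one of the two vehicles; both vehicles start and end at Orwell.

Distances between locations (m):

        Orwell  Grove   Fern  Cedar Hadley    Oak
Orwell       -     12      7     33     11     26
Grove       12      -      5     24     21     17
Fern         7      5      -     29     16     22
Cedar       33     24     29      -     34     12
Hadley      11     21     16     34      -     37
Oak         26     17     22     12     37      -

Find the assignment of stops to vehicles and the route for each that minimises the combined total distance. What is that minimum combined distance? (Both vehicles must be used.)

96 m — the smallest possible combined total.

There are 2^4 − 1 = 15 ways to divide the 5 stops into two non-empty groups. For each, the best each vehicle can do is its own shortest tour through its group:
  {Grove} + {Fern, Cedar, Hadley, Oak}: 24 + 86 = 110
  {Fern} + {Grove, Cedar, Hadley, Oak}: 14 + 86 = 100
  {Grove, Fern} + {Cedar, Hadley, Oak}: 24 + 83 = 107
  {Cedar} + {Grove, Fern, Hadley, Oak}: 66 + 75 = 141
  {Grove, Cedar} + {Fern, Hadley, Oak}: 69 + 75 = 144
  {Fern, Cedar} + {Grove, Hadley, Oak}: 69 + 75 = 144
  … (15 splits in total)
  {Hadley} + {Grove, Fern, Cedar, Oak}: 22 + 74 = 96  ← best
Best: vehicle 1 Orwell → Hadley → Orwell = 22; vehicle 2 Orwell → Fern → Grove → Cedar → Oak → Orwell = 74; combined 96.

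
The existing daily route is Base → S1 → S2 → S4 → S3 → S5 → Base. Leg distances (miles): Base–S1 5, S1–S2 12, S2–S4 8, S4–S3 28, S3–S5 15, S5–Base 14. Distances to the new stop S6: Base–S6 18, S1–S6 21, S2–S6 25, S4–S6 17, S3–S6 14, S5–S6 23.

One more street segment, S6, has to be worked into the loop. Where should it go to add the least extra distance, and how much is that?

Insertion cost between consecutive stops i–j is d(i,S6) + d(S6,j) − d(i,j):
  between Base and S1: 18 + 21 − 5 = 34
  between S1 and S2: 21 + 25 − 12 = 34
  between S2 and S4: 25 + 17 − 8 = 34
  between S4 and S3: 17 + 14 − 28 = 3
  between S3 and S5: 14 + 23 − 15 = 22
  between S5 and Base: 23 + 18 − 14 = 27
Cheapest insertion is between S4 and S3, adding 3.
New total = 82 + 3 = 85.

Adding 3 miles by placing S6 on the S4–S3 leg.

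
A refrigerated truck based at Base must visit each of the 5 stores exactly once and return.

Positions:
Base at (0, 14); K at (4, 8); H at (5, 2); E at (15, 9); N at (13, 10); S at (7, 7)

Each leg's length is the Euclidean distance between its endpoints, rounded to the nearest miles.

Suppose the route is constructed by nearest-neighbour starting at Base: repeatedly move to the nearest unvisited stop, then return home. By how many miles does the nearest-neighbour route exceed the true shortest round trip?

Excess over optimum: 2 miles.

Base: K=7, S=10, H=13, N=14, E=16 ⇒ K
K: S=3, H=6, N=9, E=11 ⇒ S
S: H=5, N=7, E=8 ⇒ H
H: N=11, E=12 ⇒ N
N: E=2 ⇒ E
NN route Base → K → S → H → N → E → Base costs 44.
Optimal: Base → K → H → S → E → N → Base costs 42 (by enumerating all 60 distinct tours).
Excess = 44 − 42 = 2.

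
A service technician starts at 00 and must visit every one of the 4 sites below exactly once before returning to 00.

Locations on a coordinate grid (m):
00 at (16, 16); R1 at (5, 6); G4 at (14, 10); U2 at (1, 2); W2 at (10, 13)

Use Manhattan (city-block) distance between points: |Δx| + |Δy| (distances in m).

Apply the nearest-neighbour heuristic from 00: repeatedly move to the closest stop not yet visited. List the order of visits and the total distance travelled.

Total distance 64 m via the nearest-neighbour route 00 → G4 → W2 → R1 → U2 → 00.

At 00 the remaining stops are G4 8, W2 9, R1 21, U2 29; go to G4.
At G4 the remaining stops are W2 7, R1 13, U2 21; go to W2.
At W2 the remaining stops are R1 12, U2 20; go to R1.
At R1 the remaining stops are U2 8; go to U2.
Return U2→00: 29.
Total = 8 + 7 + 12 + 8 + 29 = 64.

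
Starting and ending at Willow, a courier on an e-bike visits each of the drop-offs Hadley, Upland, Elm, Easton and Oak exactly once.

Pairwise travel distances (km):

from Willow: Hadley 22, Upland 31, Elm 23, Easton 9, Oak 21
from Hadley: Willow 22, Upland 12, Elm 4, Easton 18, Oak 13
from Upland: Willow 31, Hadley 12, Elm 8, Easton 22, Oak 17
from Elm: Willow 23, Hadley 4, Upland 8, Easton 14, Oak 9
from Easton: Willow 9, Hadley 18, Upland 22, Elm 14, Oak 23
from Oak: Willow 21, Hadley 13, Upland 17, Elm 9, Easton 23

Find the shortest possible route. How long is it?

77 km — the shortest possible round trip.

With 5 stops there are 5!/2 = 60 distinct round trips (a route and its reverse cost the same).
Willow - Hadley - Upland - Elm - Easton - Oak - Willow: 22+12+8+14+23+21 = 100
Willow - Hadley - Upland - Elm - Oak - Easton - Willow: 22+12+8+9+23+9 = 83
Willow - Hadley - Upland - Easton - Elm - Oak - Willow: 22+12+22+14+9+21 = 100
Willow - Hadley - Upland - Easton - Oak - Elm - Willow: 22+12+22+23+9+23 = 111
Willow - Hadley - Upland - Oak - Elm - Easton - Willow: 22+12+17+9+14+9 = 83
Willow - Hadley - Upland - Oak - Easton - Elm - Willow: 22+12+17+23+14+23 = 111
Willow - Hadley - Elm - Upland - Easton - Oak - Willow: 22+4+8+22+23+21 = 100
Willow - Hadley - Elm - Upland - Oak - Easton - Willow: 22+4+8+17+23+9 = 83
Willow - Hadley - Elm - Easton - Upland - Oak - Willow: 22+4+14+22+17+21 = 100
Willow - Hadley - Elm - Easton - Oak - Upland - Willow: 22+4+14+23+17+31 = 111
Willow - Hadley - Elm - Oak - Upland - Easton - Willow: 22+4+9+17+22+9 = 83
Willow - Hadley - Elm - Oak - Easton - Upland - Willow: 22+4+9+23+22+31 = 111
Willow - Hadley - Easton - Upland - Elm - Oak - Willow: 22+18+22+8+9+21 = 100
Willow - Hadley - Easton - Upland - Oak - Elm - Willow: 22+18+22+17+9+23 = 111
… (46 more)
Willow - Easton - Hadley - Upland - Elm - Oak - Willow: 9+18+12+8+9+21 = 77  ← best
The minimum is 77.
One optimal route: Willow → Easton → Hadley → Upland → Elm → Oak → Willow (or its reverse).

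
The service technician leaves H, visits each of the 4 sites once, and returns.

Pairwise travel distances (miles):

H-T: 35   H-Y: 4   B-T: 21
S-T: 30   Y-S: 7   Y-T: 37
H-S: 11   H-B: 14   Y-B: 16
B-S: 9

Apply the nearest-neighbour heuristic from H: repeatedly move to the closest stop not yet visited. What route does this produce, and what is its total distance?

H → [Y:4 / S:11 / B:14 / T:35] → Y (4)
Y → [S:7 / B:16 / T:37] → S (7)
S → [B:9 / T:30] → B (9)
B → [T:21] → T (21)
Return T→H: 35.
Total = 4 + 7 + 9 + 21 + 35 = 76.

76 miles along H → Y → S → B → T → H.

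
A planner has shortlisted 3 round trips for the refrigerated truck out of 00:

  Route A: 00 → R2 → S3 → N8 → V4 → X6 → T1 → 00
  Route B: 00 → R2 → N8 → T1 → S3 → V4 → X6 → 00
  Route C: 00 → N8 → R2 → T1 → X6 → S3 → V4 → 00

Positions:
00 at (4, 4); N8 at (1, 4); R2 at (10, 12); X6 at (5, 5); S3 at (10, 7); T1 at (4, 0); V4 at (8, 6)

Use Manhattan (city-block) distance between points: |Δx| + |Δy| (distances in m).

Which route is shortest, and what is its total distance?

Route A: 14 + 5 + 12 + 9 + 4 + 6 + 4 = 54
Route B: 14 + 17 + 7 + 13 + 3 + 4 + 2 = 60
Route C: 3 + 17 + 18 + 6 + 7 + 3 + 6 = 60

54 m — Route A is the shortest.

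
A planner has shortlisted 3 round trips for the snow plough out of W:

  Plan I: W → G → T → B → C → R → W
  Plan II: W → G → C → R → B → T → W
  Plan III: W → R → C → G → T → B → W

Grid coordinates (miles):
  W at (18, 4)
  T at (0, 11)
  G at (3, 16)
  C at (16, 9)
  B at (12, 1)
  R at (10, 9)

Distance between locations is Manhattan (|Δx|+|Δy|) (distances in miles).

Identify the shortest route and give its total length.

Plan I: 27 + 8 + 22 + 12 + 6 + 13 = 88
Plan II: 27 + 20 + 6 + 10 + 22 + 25 = 110
Plan III: 13 + 6 + 20 + 8 + 22 + 9 = 78

Shortest is Plan III, total 78 miles.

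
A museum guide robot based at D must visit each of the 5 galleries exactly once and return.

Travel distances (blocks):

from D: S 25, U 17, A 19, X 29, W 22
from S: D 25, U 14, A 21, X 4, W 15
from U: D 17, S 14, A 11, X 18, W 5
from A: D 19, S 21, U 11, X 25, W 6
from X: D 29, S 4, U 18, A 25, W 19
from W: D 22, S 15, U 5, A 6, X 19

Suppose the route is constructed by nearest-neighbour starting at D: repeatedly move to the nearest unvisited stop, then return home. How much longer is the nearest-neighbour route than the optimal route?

D: U=17, A=19, W=22, S=25, X=29 ⇒ U
U: W=5, A=11, S=14, X=18 ⇒ W
W: A=6, S=15, X=19 ⇒ A
A: S=21, X=25 ⇒ S
S: X=4 ⇒ X
NN route D → U → W → A → S → X → D costs 82.
Optimal: D → S → X → U → W → A → D costs 77 (by enumerating all 60 distinct tours).
Excess = 82 − 77 = 5.

5 blocks longer than the optimal tour.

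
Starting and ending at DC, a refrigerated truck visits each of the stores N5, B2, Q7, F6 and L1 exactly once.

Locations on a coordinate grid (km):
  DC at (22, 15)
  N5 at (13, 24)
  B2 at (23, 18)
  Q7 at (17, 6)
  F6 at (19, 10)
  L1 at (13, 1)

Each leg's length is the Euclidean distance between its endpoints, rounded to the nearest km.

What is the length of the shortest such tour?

54 km — the shortest possible round trip.

There are 60 distinct closed tours to check (reversals are equivalent).
DC→N5→B2→Q7→F6→L1→DC: 13+12+13+4+11+17 = 70
DC→N5→B2→Q7→L1→F6→DC: 13+12+13+6+11+6 = 61
DC→N5→B2→F6→Q7→L1→DC: 13+12+9+4+6+17 = 61
DC→N5→B2→F6→L1→Q7→DC: 13+12+9+11+6+10 = 61
DC→N5→B2→L1→Q7→F6→DC: 13+12+20+6+4+6 = 61
DC→N5→B2→L1→F6→Q7→DC: 13+12+20+11+4+10 = 70
DC→N5→Q7→B2→F6→L1→DC: 13+18+13+9+11+17 = 81
DC→N5→Q7→B2→L1→F6→DC: 13+18+13+20+11+6 = 81
DC→N5→Q7→F6→B2→L1→DC: 13+18+4+9+20+17 = 81
DC→N5→Q7→F6→L1→B2→DC: 13+18+4+11+20+3 = 69
DC→N5→Q7→L1→B2→F6→DC: 13+18+6+20+9+6 = 72
DC→N5→Q7→L1→F6→B2→DC: 13+18+6+11+9+3 = 60
DC→N5→F6→B2→Q7→L1→DC: 13+15+9+13+6+17 = 73
DC→N5→F6→B2→L1→Q7→DC: 13+15+9+20+6+10 = 73
… (46 more)
DC→B2→N5→L1→Q7→F6→DC: 3+12+23+6+4+6 = 54  ← best
The minimum is 54.
One optimal route: DC → B2 → N5 → L1 → Q7 → F6 → DC (or its reverse).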